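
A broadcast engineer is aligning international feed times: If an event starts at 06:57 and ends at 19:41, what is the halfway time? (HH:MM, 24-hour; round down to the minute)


Start time: 06:57 = 417 minutes from midnight
End time: 19:41 = 1181 minutes from midnight
Sum: 417 + 1181 = 1598
Midpoint: 1598 / 2 = 799 minutes
Convert: 799 / 60 = 13 hours, 19 minutes
Result: 13:19

13:19


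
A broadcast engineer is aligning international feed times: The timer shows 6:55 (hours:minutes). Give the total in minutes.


Hours: 6
Minutes: 55
Convert hours to minutes: 6 x 60 = 360
Add remaining minutes: 360 + 55 = 415

415


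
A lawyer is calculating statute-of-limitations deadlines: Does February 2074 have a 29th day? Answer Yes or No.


Year: 2074
Divisible by 4? 2074 / 4 = 518.5 -> No
Not divisible by 4, so NOT a leap year

No


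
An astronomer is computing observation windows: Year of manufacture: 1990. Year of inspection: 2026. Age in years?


Birth year: 1990
Current year: 2026
Age = current year - birth year
Age = 2026 - 1990 = 36

36


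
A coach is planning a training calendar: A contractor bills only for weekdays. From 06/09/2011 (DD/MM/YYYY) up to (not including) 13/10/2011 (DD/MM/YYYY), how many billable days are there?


Start: 2011-09-06 (Tuesday)
End (exclusive): 2011-10-13 (Thursday)
Total calendar days: 37
Full weeks: 37 // 7 = 5 -> 25 weekdays
Remaining 2 days starting on Tuesday:
  Tue(w), Wed(w) -> 2 weekdays
Total business days: 25 + 2 = 27

27


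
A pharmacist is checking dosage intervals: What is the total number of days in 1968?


Year: 1968
Check leap year rules:
Divisible by 4? Yes
Divisible by 100? No
1968 is a leap year
Days: 366

366


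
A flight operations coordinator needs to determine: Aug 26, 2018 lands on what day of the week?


Date: 2018-08-26
January 1, 2018 is a Monday
Day of year: 238
Offset from Jan 1: 237 days
237 mod 7 = 6
Result: Sunday

Sunday


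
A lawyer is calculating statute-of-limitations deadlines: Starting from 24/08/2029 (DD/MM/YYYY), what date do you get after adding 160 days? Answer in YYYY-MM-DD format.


Start: 2029-08-24
Adding 160 days
Days remaining in August: 7
After August: 153 days still to add
September 2029: 30 days, 123 remaining
October 2029: 31 days, 92 remaining
November 2029: 30 days, 62 remaining
December 2029: 31 days, 31 remaining
Result: 2030-01-31

2030-01-31


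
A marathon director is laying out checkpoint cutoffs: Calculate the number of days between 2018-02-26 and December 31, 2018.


Start: February 26, 2018
End: December 31, 2018
Days left in February: 2
March: 31
April: 30
May: 31
June: 30
... plus remaining months
Sum of remaining months: 306
Total: 2 + 306 = 308

308


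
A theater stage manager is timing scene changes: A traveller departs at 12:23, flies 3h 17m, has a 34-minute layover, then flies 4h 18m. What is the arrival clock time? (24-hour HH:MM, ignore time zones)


Depart: 12:23
Leg 1: +197 min -> 15:40
Layover: +34 min -> 16:14
Leg 2: +258 min -> 20:32
Total travel: 489 minutes = 8h 9m
Arrival: 20:32

20:32


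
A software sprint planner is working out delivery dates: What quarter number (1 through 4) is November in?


Month: November (month 11)
Q1: January-March (months 1-3)
Q2: April-June (months 4-6)
Q3: July-September (months 7-9)
Q4: October-December (months 10-12)
Month 11 falls in Q4

4


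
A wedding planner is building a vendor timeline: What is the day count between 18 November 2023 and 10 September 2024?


Start date: 2023-11-18
End date: 2024-09-10
Nov 2023: +13 days
Dec 2023: +31 days
Jan 2024: +31 days
... (8 more months)
Total: 297 days

297


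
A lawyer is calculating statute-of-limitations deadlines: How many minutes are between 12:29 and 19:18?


Start time: 12:29 = 749 minutes from midnight
End time: 19:18 = 1158 minutes from midnight
Difference: 1158 - 749 = 409 minutes
That is 6 hours and 49 minutes

409


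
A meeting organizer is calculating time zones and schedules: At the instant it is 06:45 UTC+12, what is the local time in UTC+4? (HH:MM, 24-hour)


Local time: 06:45 at UTC+12 (offset 12h)
Target zone: UTC+4 (offset 4h)
Difference: 4 - (12) = -8 hours
Calculation: 6 + (-8) = -2
Wraparound: (-2) mod 24 = 22
Result: 22:45

22:45


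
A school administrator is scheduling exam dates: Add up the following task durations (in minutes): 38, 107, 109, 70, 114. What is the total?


Durations: 38, 107, 109, 70, 114
Running sum: 38
+ 107 = 145
+ 109 = 254
+ 70 = 324
+ 114 = 438
Total duration: 438 minutes
That is 7 hours and 18 minutes

438


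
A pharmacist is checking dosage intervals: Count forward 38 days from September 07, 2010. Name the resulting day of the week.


Start: 2010-09-07 (Tuesday)
Step 1 - find target date: add 38 days
  2010-09-07 + 38 days = 2010-10-15
Step 2 - day of week:
  38 mod 7 = 3
  Tuesday + 3 days -> Friday
Result: Friday (2010-10-15)

Friday


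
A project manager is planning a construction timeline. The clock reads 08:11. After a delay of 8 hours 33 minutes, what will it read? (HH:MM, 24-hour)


Start time: 08:11
Adding: 8 hours 33 minutes
Minutes: 11 + 33 = 44
Hours: 8 + 8 + 0 = 16
Result: 16:44

16:44


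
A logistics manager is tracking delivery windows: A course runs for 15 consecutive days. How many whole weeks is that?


Total days: 15
Days per week: 7
Division: 15 / 7 = 2 remainder 1
Complete weeks: 2
Remaining days: 1

2


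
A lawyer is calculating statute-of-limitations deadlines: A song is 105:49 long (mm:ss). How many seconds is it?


Minutes: 105
Extra seconds: 49
Seconds per minute: 60
Minutes to seconds: 105 x 60 = 6300
Total: 6300 + 49 = 6349

6349


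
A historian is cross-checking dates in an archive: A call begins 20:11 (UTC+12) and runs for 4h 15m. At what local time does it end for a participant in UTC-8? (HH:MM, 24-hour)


Start: 20:11 in UTC+12
Step 1 - add duration:
  minutes: 11 + 15 = 26
  hours: 20 + 4 + 0 = 24
  end in UTC+12: 00:26
Step 2 - convert UTC+12 -> UTC-8:
  offset difference: -8 - (12) = -20 hours
  0 + (-20) = -20 -> mod 24 = 4
Result: 04:26 in UTC-8

04:26


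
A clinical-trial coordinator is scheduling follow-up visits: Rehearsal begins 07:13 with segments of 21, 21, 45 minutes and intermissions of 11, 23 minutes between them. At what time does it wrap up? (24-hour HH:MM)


Start: 07:13 = 433 min from midnight
  after task 1 (21 min): 07:34
  after break (11 min): 07:45
  after task 2 (21 min): 08:06
  after break (23 min): 08:29
  after task 3 (45 min): 09:14
Total elapsed: 121 minutes
End time: 09:14

09:14


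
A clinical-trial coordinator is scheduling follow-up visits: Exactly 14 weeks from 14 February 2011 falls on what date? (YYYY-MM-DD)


Start: 2011-02-14
Weeks to add: 14
Convert to days: 14 x 7 = 98 days
Add 98 days to 2011-02-14
Result: 2011-05-23

2011-05-23


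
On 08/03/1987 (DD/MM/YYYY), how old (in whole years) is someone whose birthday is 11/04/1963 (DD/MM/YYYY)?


Birth: 1963-04-11
Reference: 1987-03-08
Year difference: 1987 - 1963 = 24
Has birthday (04-11) occurred by 03-08? No
Birthday not yet reached this year -> subtract 1
Age in full years: 23

23


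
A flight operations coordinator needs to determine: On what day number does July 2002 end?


Month: July
Year: 2002
July is a 31-day month
Total: 31 days

31


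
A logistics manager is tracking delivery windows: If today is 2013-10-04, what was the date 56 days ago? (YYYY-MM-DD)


Start: 2013-10-04
Subtracting 56 days
Days already passed in October: 4
After going back through October: 52 more days to subtract
September 2013: 30 days, 22 remaining
August 2013 has 31 days, need 22
Result: 2013-08-09

2013-08-09


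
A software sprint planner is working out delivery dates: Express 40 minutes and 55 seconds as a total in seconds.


Minutes: 40
Seconds: 55
Convert minutes to seconds: 40 x 60 = 2400
Add remaining seconds: 2400 + 55 = 2455

2455


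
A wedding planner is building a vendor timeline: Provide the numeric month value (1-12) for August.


Calendar month order:
7. July
8. August <--
9. September
August is month number 8

8


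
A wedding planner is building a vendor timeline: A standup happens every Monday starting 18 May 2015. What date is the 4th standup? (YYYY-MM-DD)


First occurrence: 2015-05-18 (occurrence 1)
Each occurrence is 7 days after the previous.
Occurrence 4 is 3 weeks after the first.
3 weeks = 21 days
2015-05-18 + 21 days = 2015-06-08

2015-06-08


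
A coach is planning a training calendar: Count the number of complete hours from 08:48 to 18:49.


Start: 08:48
End: 18:49
Hour difference: 18 - 8 = 10 hours
Minute difference: 49 - 48 = 1 minutes
Total minutes: 601
Complete hours: 601 / 60 = 10 (remainder 1)

10


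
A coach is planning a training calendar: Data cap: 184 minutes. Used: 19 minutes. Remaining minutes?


Total budget: 184 minutes
Time used: 19 minutes
Remaining: 184 - 19 = 165 minutes
Percent used: 10.3%
Percent remaining: 89.7%

165


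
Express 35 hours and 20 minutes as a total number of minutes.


Hours: 35
Extra minutes: 20
Minutes per hour: 60
Hours to minutes: 35 x 60 = 2100
Total: 2100 + 20 = 2120

2120


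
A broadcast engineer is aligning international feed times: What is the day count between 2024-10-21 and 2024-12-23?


Start date: 2024-10-21
End date: 2024-12-23
Oct 2024: +11 days
Nov 2024: +30 days
Dec 2024: +22 days
Total: 63 days

63


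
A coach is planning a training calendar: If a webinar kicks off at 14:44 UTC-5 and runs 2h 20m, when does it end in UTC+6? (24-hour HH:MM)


Start: 14:44 in UTC-5
Step 1 - add duration:
  minutes: 44 + 20 = 64 (carry 1h)
  hours: 14 + 2 + 1 = 17
  end in UTC-5: 17:04
Step 2 - convert UTC-5 -> UTC+6:
  offset difference: 6 - (-5) = 11 hours
  17 + (11) = 28 -> mod 24 = 4
Result: 04:04 in UTC+6

04:04


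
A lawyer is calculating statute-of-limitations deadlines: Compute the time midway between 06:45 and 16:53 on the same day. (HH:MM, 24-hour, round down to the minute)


Start time: 06:45 = 405 minutes from midnight
End time: 16:53 = 1013 minutes from midnight
Sum: 405 + 1013 = 1418
Midpoint: 1418 / 2 = 709 minutes
Convert: 709 / 60 = 11 hours, 49 minutes
Result: 11:49

11:49


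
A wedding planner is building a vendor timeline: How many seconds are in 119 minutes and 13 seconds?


Minutes: 119
Seconds: 13
Convert minutes to seconds: 119 x 60 = 7140
Add remaining seconds: 7140 + 13 = 7153

7153


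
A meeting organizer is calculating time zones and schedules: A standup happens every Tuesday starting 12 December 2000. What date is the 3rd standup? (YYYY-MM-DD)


First occurrence: 2000-12-12 (occurrence 1)
Each occurrence is 7 days after the previous.
Occurrence 3 is 2 weeks after the first.
2 weeks = 14 days
2000-12-12 + 14 days = 2000-12-26

2000-12-26


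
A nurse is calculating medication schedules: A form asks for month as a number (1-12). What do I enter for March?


Calendar month order:
2. February
3. March <--
4. April
March is month number 3

3


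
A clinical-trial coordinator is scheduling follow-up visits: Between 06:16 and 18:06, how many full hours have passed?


Start: 06:16
End: 18:06
Hour difference: 18 - 6 = 12 hours
Minute difference: 6 - 16 = -10 minutes
Total minutes: 710
Complete hours: 710 / 60 = 11 (remainder 50)

11


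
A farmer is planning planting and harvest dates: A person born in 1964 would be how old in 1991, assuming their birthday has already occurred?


Birth year: 1964
Current year: 1991
Age = current year - birth year
Age = 1991 - 1964 = 27

27


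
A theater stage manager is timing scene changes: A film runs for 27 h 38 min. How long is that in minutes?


Hours: 27
Minutes: 38
Convert hours to minutes: 27 x 60 = 1620
Add remaining minutes: 1620 + 38 = 1658

1658


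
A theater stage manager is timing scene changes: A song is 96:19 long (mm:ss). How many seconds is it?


Minutes: 96
Extra seconds: 19
Seconds per minute: 60
Minutes to seconds: 96 x 60 = 5760
Total: 5760 + 19 = 5779

5779


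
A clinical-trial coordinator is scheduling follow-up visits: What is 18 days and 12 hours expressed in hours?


Days: 18
Extra hours: 12
Hours per day: 24
Days to hours: 18 x 24 = 432
Total: 432 + 12 = 444

444


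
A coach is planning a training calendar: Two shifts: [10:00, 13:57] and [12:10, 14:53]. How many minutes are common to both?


Interval A: [600, 837] minutes from midnight
Interval B: [730, 893] minutes from midnight
Overlap start = max(600, 730) = 730
Overlap end = min(837, 893) = 837
Overlap = 837 - 730 = 107 minutes

107


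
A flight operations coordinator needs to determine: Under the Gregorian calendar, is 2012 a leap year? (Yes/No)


Year: 2012
Divisible by 4? 2012 / 4 = 503.0 -> Yes
Divisible by 100? 2012 / 100 = 20.12 -> No
Divisible by 4 but not 100, so it IS a leap year

Yes


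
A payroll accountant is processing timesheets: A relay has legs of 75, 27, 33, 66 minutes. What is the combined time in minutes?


Durations: 75, 27, 33, 66
Running sum: 75
+ 27 = 102
+ 33 = 135
+ 66 = 201
Total duration: 201 minutes
That is 3 hours and 21 minutes

201


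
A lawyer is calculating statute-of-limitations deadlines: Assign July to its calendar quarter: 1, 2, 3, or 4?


Month: July (month 7)
Q1: January-March (months 1-3)
Q2: April-June (months 4-6)
Q3: July-September (months 7-9)
Q4: October-December (months 10-12)
Month 7 falls in Q3

3


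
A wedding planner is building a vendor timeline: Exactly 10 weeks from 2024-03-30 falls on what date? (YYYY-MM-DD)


Start: 2024-03-30
Weeks to add: 10
Convert to days: 10 x 7 = 70 days
Add 70 days to 2024-03-30
Result: 2024-06-08

2024-06-08


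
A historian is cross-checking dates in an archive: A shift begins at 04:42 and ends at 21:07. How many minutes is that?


Start time: 04:42 = 282 minutes from midnight
End time: 21:07 = 1267 minutes from midnight
Difference: 1267 - 282 = 985 minutes
That is 16 hours and 25 minutes

985


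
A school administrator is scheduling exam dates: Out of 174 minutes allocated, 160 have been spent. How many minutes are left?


Total budget: 174 minutes
Time used: 160 minutes
Remaining: 174 - 160 = 14 minutes
Percent used: 92.0%
Percent remaining: 8.0%

14


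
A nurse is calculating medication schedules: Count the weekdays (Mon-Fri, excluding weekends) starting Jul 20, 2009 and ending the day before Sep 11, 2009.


Start: 2009-07-20 (Monday)
End (exclusive): 2009-09-11 (Friday)
Total calendar days: 53
Full weeks: 53 // 7 = 7 -> 35 weekdays
Remaining 4 days starting on Monday:
  Mon(w), Tue(w), Wed(w), Thu(w) -> 4 weekdays
Total business days: 35 + 4 = 39

39


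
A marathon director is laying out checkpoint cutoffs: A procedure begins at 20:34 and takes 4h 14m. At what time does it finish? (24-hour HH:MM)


Start time: 20:34
Adding: 4 hours 14 minutes
Minutes: 34 + 14 = 48
Hours: 20 + 4 + 0 = 24
Hour wraparound: 24 mod 24 = 0
Result: 00:48

00:48


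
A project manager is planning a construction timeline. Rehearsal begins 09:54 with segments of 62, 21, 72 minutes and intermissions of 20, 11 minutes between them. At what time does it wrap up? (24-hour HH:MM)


Start: 09:54 = 594 min from midnight
  after task 1 (62 min): 10:56
  after break (20 min): 11:16
  after task 2 (21 min): 11:37
  after break (11 min): 11:48
  after task 3 (72 min): 13:00
Total elapsed: 186 minutes
End time: 13:00

13:00


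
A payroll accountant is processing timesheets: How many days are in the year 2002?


Year: 2002
Check leap year rules:
Divisible by 4? No
2002 is not a leap year
Days: 365

365


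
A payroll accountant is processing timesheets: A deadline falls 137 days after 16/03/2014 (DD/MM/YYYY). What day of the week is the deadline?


Start: 2014-03-16 (Sunday)
Step 1 - find target date: add 137 days
  2014-03-16 + 137 days = 2014-07-31
Step 2 - day of week:
  137 mod 7 = 4
  Sunday + 4 days -> Thursday
Result: Thursday (2014-07-31)

Thursday


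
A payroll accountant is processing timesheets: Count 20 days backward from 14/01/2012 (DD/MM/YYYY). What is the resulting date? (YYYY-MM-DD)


Start: 2012-01-14
Subtracting 20 days
Days already passed in January: 14
After going back through January: 6 more days to subtract
December 2011 has 31 days, need 6
Result: 2011-12-25

2011-12-25


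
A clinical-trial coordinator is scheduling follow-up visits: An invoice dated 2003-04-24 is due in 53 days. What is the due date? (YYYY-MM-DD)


Start: 2003-04-24
Adding 53 days
Days remaining in April: 6
After April: 47 days still to add
May 2003: 31 days, 16 remaining
June 2003 has 30 days, need 16
Result: 2003-06-16

2003-06-16


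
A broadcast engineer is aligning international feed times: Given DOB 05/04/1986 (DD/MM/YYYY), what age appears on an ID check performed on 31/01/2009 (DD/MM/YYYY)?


Birth: 1986-04-05
Reference: 2009-01-31
Year difference: 2009 - 1986 = 23
Has birthday (04-05) occurred by 01-31? No
Birthday not yet reached this year -> subtract 1
Age in full years: 22

22


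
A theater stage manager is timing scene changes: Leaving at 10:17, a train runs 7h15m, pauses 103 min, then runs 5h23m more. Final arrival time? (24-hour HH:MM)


Depart: 10:17
Leg 1: +435 min -> 17:32
Layover: +103 min -> 19:15
Leg 2: +323 min -> 00:38
Total travel: 861 minutes = 14h 21m
Arrival: 00:38

00:38


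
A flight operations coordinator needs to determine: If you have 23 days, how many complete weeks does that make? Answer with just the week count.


Total days: 23
Days per week: 7
Division: 23 / 7 = 3 remainder 2
Complete weeks: 3
Remaining days: 2

3


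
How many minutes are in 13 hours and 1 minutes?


Hours: 13
Extra minutes: 1
Minutes per hour: 60
Hours to minutes: 13 x 60 = 780
Total: 780 + 1 = 781

781


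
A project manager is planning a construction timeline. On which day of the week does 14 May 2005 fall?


Date: 2005-05-14
January 1, 2005 is a Saturday
Day of year: 134
Offset from Jan 1: 133 days
133 mod 7 = 0
Result: Saturday

Saturday


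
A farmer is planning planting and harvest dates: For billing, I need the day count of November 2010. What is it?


Month: November
Year: 2010
November is a 30-day month
Total: 30 days

30


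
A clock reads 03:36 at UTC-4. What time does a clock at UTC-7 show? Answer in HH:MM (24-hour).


Local time: 03:36 at UTC-4 (offset -4h)
Target zone: UTC-7 (offset -7h)
Difference: -7 - (-4) = -3 hours
Calculation: 3 + (-3) = 0
Result: 00:36

00:36


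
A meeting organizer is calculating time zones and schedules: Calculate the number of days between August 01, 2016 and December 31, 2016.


Start: August 01, 2016
End: December 31, 2016
Days left in August: 30
September: 30
October: 31
November: 30
December: 31
Sum of remaining months: 122
Total: 30 + 122 = 152

152


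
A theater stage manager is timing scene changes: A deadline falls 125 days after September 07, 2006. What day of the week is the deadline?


Start: 2006-09-07 (Thursday)
Step 1 - find target date: add 125 days
  2006-09-07 + 125 days = 2007-01-10
Step 2 - day of week:
  125 mod 7 = 6
  Thursday + 6 days -> Wednesday
Result: Wednesday (2007-01-10)

Wednesday


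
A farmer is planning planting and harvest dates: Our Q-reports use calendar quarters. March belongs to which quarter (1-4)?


Month: March (month 3)
Q1: January-March (months 1-3)
Q2: April-June (months 4-6)
Q3: July-September (months 7-9)
Q4: October-December (months 10-12)
Month 3 falls in Q1

1


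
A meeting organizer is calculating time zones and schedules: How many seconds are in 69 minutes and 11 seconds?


Minutes: 69
Seconds: 11
Convert minutes to seconds: 69 x 60 = 4140
Add remaining seconds: 4140 + 11 = 4151

4151


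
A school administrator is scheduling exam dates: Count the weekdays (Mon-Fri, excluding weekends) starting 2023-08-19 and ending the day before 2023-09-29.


Start: 2023-08-19 (Saturday)
End (exclusive): 2023-09-29 (Friday)
Total calendar days: 41
Full weeks: 41 // 7 = 5 -> 25 weekdays
Remaining 6 days starting on Saturday:
  Sat(-), Sun(-), Mon(w), Tue(w), Wed(w), Thu(w) -> 4 weekdays
Total business days: 25 + 4 = 29

29


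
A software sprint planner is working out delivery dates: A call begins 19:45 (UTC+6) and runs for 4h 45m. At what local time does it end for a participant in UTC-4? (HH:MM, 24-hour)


Start: 19:45 in UTC+6
Step 1 - add duration:
  minutes: 45 + 45 = 90 (carry 1h)
  hours: 19 + 4 + 1 = 24
  end in UTC+6: 00:30
Step 2 - convert UTC+6 -> UTC-4:
  offset difference: -4 - (6) = -10 hours
  0 + (-10) = -10 -> mod 24 = 14
Result: 14:30 in UTC-4

14:30


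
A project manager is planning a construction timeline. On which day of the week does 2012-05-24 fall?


Date: 2012-05-24
January 1, 2012 is a Sunday
Day of year: 145
Offset from Jan 1: 144 days
144 mod 7 = 4
Result: Thursday

Thursday


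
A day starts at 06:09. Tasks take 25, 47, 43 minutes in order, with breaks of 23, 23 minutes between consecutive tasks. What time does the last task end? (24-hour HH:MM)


Start: 06:09 = 369 min from midnight
  after task 1 (25 min): 06:34
  after break (23 min): 06:57
  after task 2 (47 min): 07:44
  after break (23 min): 08:07
  after task 3 (43 min): 08:50
Total elapsed: 161 minutes
End time: 08:50

08:50


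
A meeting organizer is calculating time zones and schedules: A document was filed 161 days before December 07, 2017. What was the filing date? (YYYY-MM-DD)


Start: 2017-12-07
Subtracting 161 days
Days already passed in December: 7
After going back through December: 154 more days to subtract
November 2017: 30 days, 124 remaining
October 2017: 31 days, 93 remaining
September 2017: 30 days, 63 remaining
August 2017: 31 days, 32 remaining
Result: 2017-06-29

2017-06-29


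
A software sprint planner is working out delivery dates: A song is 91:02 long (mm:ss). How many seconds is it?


Minutes: 91
Extra seconds: 2
Seconds per minute: 60
Minutes to seconds: 91 x 60 = 5460
Total: 5460 + 2 = 5462

5462


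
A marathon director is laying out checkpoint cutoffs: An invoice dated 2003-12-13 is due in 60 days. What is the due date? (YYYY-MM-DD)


Start: 2003-12-13
Adding 60 days
Days remaining in December: 18
After December: 42 days still to add
January 2004: 31 days, 11 remaining
February 2004 has 29 days, need 11
Result: 2004-02-11

2004-02-11


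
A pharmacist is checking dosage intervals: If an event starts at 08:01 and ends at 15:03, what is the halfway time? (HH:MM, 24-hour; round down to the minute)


Start time: 08:01 = 481 minutes from midnight
End time: 15:03 = 903 minutes from midnight
Sum: 481 + 903 = 1384
Midpoint: 1384 / 2 = 692 minutes
Convert: 692 / 60 = 11 hours, 32 minutes
Result: 11:32

11:32


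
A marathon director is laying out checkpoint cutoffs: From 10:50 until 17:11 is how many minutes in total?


Start time: 10:50 = 650 minutes from midnight
End time: 17:11 = 1031 minutes from midnight
Difference: 1031 - 650 = 381 minutes
That is 6 hours and 21 minutes

381


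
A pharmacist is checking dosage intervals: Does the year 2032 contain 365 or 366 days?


Year: 2032
Check leap year rules:
Divisible by 4? Yes
Divisible by 100? No
2032 is a leap year
Days: 366

366


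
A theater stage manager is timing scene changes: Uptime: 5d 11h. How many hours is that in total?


Days: 5
Extra hours: 11
Hours per day: 24
Days to hours: 5 x 24 = 120
Total: 120 + 11 = 131

131


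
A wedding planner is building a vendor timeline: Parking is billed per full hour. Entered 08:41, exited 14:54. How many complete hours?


Start: 08:41
End: 14:54
Hour difference: 14 - 8 = 6 hours
Minute difference: 54 - 41 = 13 minutes
Total minutes: 373
Complete hours: 373 / 60 = 6 (remainder 13)

6


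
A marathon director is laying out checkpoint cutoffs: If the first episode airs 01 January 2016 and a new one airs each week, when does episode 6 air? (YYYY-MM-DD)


First occurrence: 2016-01-01 (occurrence 1)
Each occurrence is 7 days after the previous.
Occurrence 6 is 5 weeks after the first.
5 weeks = 35 days
2016-01-01 + 35 days = 2016-02-05

2016-02-05


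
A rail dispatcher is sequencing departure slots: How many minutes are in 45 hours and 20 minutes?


Hours: 45
Extra minutes: 20
Minutes per hour: 60
Hours to minutes: 45 x 60 = 2700
Total: 2700 + 20 = 2720

2720


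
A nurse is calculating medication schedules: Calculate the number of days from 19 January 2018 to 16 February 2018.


Start date: 2018-01-19
End date: 2018-02-16
Jan 2018: +13 days
Feb 2018: +15 days
Total: 28 days

28


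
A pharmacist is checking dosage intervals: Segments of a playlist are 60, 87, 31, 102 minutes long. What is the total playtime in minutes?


Durations: 60, 87, 31, 102
Running sum: 60
+ 87 = 147
+ 31 = 178
+ 102 = 280
Total duration: 280 minutes
That is 4 hours and 40 minutes

280


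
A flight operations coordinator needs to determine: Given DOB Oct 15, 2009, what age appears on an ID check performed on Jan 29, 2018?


Birth: 2009-10-15
Reference: 2018-01-29
Year difference: 2018 - 2009 = 9
Has birthday (10-15) occurred by 01-29? No
Birthday not yet reached this year -> subtract 1
Age in full years: 8

8


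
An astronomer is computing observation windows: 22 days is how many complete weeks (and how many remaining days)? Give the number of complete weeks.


Total days: 22
Days per week: 7
Division: 22 / 7 = 3 remainder 1
Complete weeks: 3
Remaining days: 1

3


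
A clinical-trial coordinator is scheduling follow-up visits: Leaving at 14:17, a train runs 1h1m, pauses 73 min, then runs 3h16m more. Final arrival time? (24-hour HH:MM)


Depart: 14:17
Leg 1: +61 min -> 15:18
Layover: +73 min -> 16:31
Leg 2: +196 min -> 19:47
Total travel: 330 minutes = 5h 30m
Arrival: 19:47

19:47


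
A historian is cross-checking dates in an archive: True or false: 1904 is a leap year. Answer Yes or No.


Year: 1904
Divisible by 4? 1904 / 4 = 476.0 -> Yes
Divisible by 100? 1904 / 100 = 19.04 -> No
Divisible by 4 but not 100, so it IS a leap year

Yes


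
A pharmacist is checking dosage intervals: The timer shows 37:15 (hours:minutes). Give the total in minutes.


Hours: 37
Minutes: 15
Convert hours to minutes: 37 x 60 = 2220
Add remaining minutes: 2220 + 15 = 2235

2235


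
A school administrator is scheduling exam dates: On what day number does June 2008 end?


Month: June
Year: 2008
June is a 30-day month
Total: 30 days

30


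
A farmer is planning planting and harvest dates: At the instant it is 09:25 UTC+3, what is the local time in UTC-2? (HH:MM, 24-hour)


Local time: 09:25 at UTC+3 (offset 3h)
Target zone: UTC-2 (offset -2h)
Difference: -2 - (3) = -5 hours
Calculation: 9 + (-5) = 4
Result: 04:25

04:25


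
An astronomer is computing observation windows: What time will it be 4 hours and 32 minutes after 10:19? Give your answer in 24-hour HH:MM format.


Start time: 10:19
Adding: 4 hours 32 minutes
Minutes: 19 + 32 = 51
Hours: 10 + 4 + 0 = 14
Result: 14:51

14:51


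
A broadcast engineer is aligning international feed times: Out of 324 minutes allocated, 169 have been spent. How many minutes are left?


Total budget: 324 minutes
Time used: 169 minutes
Remaining: 324 - 169 = 155 minutes
Percent used: 52.2%
Percent remaining: 47.8%

155


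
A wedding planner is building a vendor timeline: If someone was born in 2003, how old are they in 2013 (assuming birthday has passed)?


Birth year: 2003
Current year: 2013
Age = current year - birth year
Age = 2013 - 2003 = 10

10


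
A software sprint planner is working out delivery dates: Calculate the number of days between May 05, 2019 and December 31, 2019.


Start: May 05, 2019
End: December 31, 2019
Days left in May: 26
June: 30
July: 31
August: 31
September: 30
... plus remaining months
Sum of remaining months: 214
Total: 26 + 214 = 240

240


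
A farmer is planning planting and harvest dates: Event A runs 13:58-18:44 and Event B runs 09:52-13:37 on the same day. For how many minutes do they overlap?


Interval A: [838, 1124] minutes from midnight
Interval B: [592, 817] minutes from midnight
Overlap start = max(838, 592) = 838
Overlap end = min(1124, 817) = 817
End <= start, so the intervals do not overlap: 0 minutes

0


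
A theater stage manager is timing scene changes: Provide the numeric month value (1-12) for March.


Calendar month order:
2. February
3. March <--
4. April
March is month number 3

3


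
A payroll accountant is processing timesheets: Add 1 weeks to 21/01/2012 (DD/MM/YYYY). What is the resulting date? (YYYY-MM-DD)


Start: 2012-01-21
Weeks to add: 1
Convert to days: 1 x 7 = 7 days
Add 7 days to 2012-01-21
Result: 2012-01-28

2012-01-28


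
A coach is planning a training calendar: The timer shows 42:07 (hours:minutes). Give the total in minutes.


Hours: 42
Minutes: 7
Convert hours to minutes: 42 x 60 = 2520
Add remaining minutes: 2520 + 7 = 2527

2527


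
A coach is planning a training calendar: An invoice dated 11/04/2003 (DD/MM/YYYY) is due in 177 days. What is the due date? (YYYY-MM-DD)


Start: 2003-04-11
Adding 177 days
Days remaining in April: 19
After April: 158 days still to add
May 2003: 31 days, 127 remaining
June 2003: 30 days, 97 remaining
July 2003: 31 days, 66 remaining
August 2003: 31 days, 35 remaining
Result: 2003-10-05

2003-10-05


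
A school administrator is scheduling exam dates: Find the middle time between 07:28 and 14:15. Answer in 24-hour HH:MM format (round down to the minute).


Start time: 07:28 = 448 minutes from midnight
End time: 14:15 = 855 minutes from midnight
Sum: 448 + 855 = 1303
Midpoint: 1303 / 2 = 651 minutes
Convert: 651 / 60 = 10 hours, 51 minutes
Result: 10:51

10:51


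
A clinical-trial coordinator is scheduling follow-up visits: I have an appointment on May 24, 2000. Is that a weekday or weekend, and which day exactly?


Date: 2000-05-24
January 1, 2000 is a Saturday
Day of year: 145
Offset from Jan 1: 144 days
144 mod 7 = 4
Result: Wednesday

Wednesday


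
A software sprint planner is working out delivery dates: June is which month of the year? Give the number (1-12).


Calendar month order:
5. May
6. June <--
7. July
June is month number 6

6


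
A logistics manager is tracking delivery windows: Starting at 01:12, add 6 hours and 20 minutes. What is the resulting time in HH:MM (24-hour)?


Start time: 01:12
Adding: 6 hours 20 minutes
Minutes: 12 + 20 = 32
Hours: 1 + 6 + 0 = 7
Result: 07:32

07:32


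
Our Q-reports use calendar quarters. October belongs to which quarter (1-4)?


Month: October (month 10)
Q1: January-March (months 1-3)
Q2: April-June (months 4-6)
Q3: July-September (months 7-9)
Q4: October-December (months 10-12)
Month 10 falls in Q4

4


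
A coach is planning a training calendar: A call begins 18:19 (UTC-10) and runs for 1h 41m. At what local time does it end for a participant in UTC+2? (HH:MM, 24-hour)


Start: 18:19 in UTC-10
Step 1 - add duration:
  minutes: 19 + 41 = 60 (carry 1h)
  hours: 18 + 1 + 1 = 20
  end in UTC-10: 20:00
Step 2 - convert UTC-10 -> UTC+2:
  offset difference: 2 - (-10) = 12 hours
  20 + (12) = 32 -> mod 24 = 8
Result: 08:00 in UTC+2

08:00


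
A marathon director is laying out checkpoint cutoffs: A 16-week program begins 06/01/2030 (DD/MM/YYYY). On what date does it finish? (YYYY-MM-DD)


Start: 2030-01-06
Weeks to add: 16
Convert to days: 16 x 7 = 112 days
Add 112 days to 2030-01-06
Result: 2030-04-28

2030-04-28


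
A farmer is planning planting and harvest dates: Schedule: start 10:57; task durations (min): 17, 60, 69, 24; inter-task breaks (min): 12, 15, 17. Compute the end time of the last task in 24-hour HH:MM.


Start: 10:57 = 657 min from midnight
  after task 1 (17 min): 11:14
  after break (12 min): 11:26
  after task 2 (60 min): 12:26
  after break (15 min): 12:41
  after task 3 (69 min): 13:50
  after break (17 min): 14:07
  after task 4 (24 min): 14:31
Total elapsed: 214 minutes
End time: 14:31

14:31


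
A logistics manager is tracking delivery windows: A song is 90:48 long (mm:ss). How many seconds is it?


Minutes: 90
Extra seconds: 48
Seconds per minute: 60
Minutes to seconds: 90 x 60 = 5400
Total: 5400 + 48 = 5448

5448


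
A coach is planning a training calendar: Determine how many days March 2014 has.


Month: March
Year: 2014
March is a 31-day month
Total: 31 days

31


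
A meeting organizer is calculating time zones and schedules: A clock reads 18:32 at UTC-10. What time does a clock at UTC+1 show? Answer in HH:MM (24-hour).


Local time: 18:32 at UTC-10 (offset -10h)
Target zone: UTC+1 (offset 1h)
Difference: 1 - (-10) = 11 hours
Calculation: 18 + (11) = 29
Wraparound: (29) mod 24 = 5
Result: 05:32

05:32


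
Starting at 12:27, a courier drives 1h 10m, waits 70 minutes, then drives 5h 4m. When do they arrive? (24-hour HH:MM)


Depart: 12:27
Leg 1: +70 min -> 13:37
Layover: +70 min -> 14:47
Leg 2: +304 min -> 19:51
Total travel: 444 minutes = 7h 24m
Arrival: 19:51

19:51


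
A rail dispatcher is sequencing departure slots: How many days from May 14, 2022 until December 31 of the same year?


Start: May 14, 2022
End: December 31, 2022
Days left in May: 17
June: 30
July: 31
August: 31
September: 30
... plus remaining months
Sum of remaining months: 214
Total: 17 + 214 = 231

231


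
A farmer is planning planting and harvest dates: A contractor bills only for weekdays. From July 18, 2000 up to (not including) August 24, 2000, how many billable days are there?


Start: 2000-07-18 (Tuesday)
End (exclusive): 2000-08-24 (Thursday)
Total calendar days: 37
Full weeks: 37 // 7 = 5 -> 25 weekdays
Remaining 2 days starting on Tuesday:
  Tue(w), Wed(w) -> 2 weekdays
Total business days: 25 + 2 = 27

27


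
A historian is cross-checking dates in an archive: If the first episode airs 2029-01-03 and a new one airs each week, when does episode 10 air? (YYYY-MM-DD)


First occurrence: 2029-01-03 (occurrence 1)
Each occurrence is 7 days after the previous.
Occurrence 10 is 9 weeks after the first.
9 weeks = 63 days
2029-01-03 + 63 days = 2029-03-07

2029-03-07


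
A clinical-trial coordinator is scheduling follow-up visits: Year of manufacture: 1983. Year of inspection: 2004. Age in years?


Birth year: 1983
Current year: 2004
Age = current year - birth year
Age = 2004 - 1983 = 21

21


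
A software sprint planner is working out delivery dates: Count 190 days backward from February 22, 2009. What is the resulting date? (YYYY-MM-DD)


Start: 2009-02-22
Subtracting 190 days
Days already passed in February: 22
After going back through February: 168 more days to subtract
January 2009: 31 days, 137 remaining
December 2008: 31 days, 106 remaining
November 2008: 30 days, 76 remaining
October 2008: 31 days, 45 remaining
Result: 2008-08-16

2008-08-16


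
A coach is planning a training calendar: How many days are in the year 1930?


Year: 1930
Check leap year rules:
Divisible by 4? No
1930 is not a leap year
Days: 365

365


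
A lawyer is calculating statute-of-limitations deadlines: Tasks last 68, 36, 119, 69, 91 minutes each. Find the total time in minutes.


Durations: 68, 36, 119, 69, 91
Running sum: 68
+ 36 = 104
+ 119 = 223
+ 69 = 292
+ 91 = 383
Total duration: 383 minutes
That is 6 hours and 23 minutes

383


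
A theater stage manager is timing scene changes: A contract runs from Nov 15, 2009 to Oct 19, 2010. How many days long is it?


Start date: 2009-11-15
End date: 2010-10-19
Nov 2009: +16 days
Dec 2009: +31 days
Jan 2010: +31 days
... (9 more months)
Total: 338 days

338


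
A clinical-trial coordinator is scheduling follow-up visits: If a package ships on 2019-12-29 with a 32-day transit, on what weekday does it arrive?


Start: 2019-12-29 (Sunday)
Step 1 - find target date: add 32 days
  2019-12-29 + 32 days = 2020-01-30
Step 2 - day of week:
  32 mod 7 = 4
  Sunday + 4 days -> Thursday
Result: Thursday (2020-01-30)

Thursday


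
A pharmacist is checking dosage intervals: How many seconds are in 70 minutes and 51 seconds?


Minutes: 70
Seconds: 51
Convert minutes to seconds: 70 x 60 = 4200
Add remaining seconds: 4200 + 51 = 4251

4251


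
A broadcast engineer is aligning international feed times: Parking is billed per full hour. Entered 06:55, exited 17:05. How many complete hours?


Start: 06:55
End: 17:05
Hour difference: 17 - 6 = 11 hours
Minute difference: 5 - 55 = -50 minutes
Total minutes: 610
Complete hours: 610 / 60 = 10 (remainder 10)

10


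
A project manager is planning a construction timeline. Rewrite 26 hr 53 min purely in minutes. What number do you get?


Hours: 26
Extra minutes: 53
Minutes per hour: 60
Hours to minutes: 26 x 60 = 1560
Total: 1560 + 53 = 1613

1613


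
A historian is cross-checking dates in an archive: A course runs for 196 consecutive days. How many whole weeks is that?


Total days: 196
Days per week: 7
Division: 196 / 7 = 28 remainder 0
Complete weeks: 28
Remaining days: 0

28


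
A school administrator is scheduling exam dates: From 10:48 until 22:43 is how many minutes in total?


Start time: 10:48 = 648 minutes from midnight
End time: 22:43 = 1363 minutes from midnight
Difference: 1363 - 648 = 715 minutes
That is 11 hours and 55 minutes

715


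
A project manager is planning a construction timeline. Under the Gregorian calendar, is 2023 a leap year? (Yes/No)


Year: 2023
Divisible by 4? 2023 / 4 = 505.75 -> No
Not divisible by 4, so NOT a leap year

No


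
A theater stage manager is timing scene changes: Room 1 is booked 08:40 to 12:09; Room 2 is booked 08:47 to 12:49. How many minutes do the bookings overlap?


Interval A: [520, 729] minutes from midnight
Interval B: [527, 769] minutes from midnight
Overlap start = max(520, 527) = 527
Overlap end = min(729, 769) = 729
Overlap = 729 - 527 = 202 minutes

202


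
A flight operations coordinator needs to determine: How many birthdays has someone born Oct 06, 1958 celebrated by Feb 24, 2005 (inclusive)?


Birth: 1958-10-06
Reference: 2005-02-24
Year difference: 2005 - 1958 = 47
Has birthday (10-06) occurred by 02-24? No
Birthday not yet reached this year -> subtract 1
Age in full years: 46

46


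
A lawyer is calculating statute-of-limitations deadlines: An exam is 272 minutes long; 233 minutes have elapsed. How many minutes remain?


Total budget: 272 minutes
Time used: 233 minutes
Remaining: 272 - 233 = 39 minutes
Percent used: 85.7%
Percent remaining: 14.3%

39


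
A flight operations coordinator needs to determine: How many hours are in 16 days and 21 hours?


Days: 16
Extra hours: 21
Hours per day: 24
Days to hours: 16 x 24 = 384
Total: 384 + 21 = 405

405


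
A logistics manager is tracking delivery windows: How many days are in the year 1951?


Year: 1951
Check leap year rules:
Divisible by 4? No
1951 is not a leap year
Days: 365

365


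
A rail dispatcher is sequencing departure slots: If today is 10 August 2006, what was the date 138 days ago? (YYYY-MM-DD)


Start: 2006-08-10
Subtracting 138 days
Days already passed in August: 10
After going back through August: 128 more days to subtract
July 2006: 31 days, 97 remaining
June 2006: 30 days, 67 remaining
May 2006: 31 days, 36 remaining
April 2006: 30 days, 6 remaining
Result: 2006-03-25

2006-03-25


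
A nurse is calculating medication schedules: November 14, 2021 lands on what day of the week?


Date: 2021-11-14
January 1, 2021 is a Friday
Day of year: 318
Offset from Jan 1: 317 days
317 mod 7 = 2
Result: Sunday

Sunday


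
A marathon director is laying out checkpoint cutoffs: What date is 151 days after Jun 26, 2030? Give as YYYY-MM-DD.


Start: 2030-06-26
Adding 151 days
Days remaining in June: 4
After June: 147 days still to add
July 2030: 31 days, 116 remaining
August 2030: 31 days, 85 remaining
September 2030: 30 days, 55 remaining
October 2030: 31 days, 24 remaining
Result: 2030-11-24

2030-11-24
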